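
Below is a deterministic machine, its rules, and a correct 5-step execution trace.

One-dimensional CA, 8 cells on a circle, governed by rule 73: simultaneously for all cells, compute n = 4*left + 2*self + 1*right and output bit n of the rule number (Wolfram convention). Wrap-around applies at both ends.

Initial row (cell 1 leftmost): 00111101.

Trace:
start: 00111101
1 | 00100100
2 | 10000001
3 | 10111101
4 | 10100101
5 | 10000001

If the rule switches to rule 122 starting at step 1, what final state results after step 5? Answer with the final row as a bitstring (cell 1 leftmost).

(re-executing steps 1..5 under rule 122; state before step 1: 00111101)
1 | 11100110
2 | 10111111
3 | 11100000
4 | 10110001
5 | 11111011

11111011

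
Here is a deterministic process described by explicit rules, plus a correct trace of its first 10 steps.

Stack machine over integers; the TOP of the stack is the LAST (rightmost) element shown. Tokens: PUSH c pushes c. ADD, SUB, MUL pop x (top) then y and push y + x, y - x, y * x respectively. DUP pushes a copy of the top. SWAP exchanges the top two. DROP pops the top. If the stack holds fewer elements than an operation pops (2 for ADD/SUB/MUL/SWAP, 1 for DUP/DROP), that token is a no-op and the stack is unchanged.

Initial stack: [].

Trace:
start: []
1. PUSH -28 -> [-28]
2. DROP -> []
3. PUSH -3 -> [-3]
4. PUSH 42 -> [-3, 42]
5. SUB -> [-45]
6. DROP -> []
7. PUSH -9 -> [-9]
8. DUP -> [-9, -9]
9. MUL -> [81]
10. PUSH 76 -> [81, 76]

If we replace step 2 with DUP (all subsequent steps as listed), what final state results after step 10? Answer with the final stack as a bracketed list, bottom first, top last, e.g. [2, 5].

[-28, -28, 81, 76]

(re-executing from step 2 with the substitution; state before step 2: [-28])
2. DUP -> [-28, -28]
3. PUSH -3 -> [-28, -28, -3]
4. PUSH 42 -> [-28, -28, -3, 42]
5. SUB -> [-28, -28, -45]
6. DROP -> [-28, -28]
7. PUSH -9 -> [-28, -28, -9]
8. DUP -> [-28, -28, -9, -9]
9. MUL -> [-28, -28, 81]
10. PUSH 76 -> [-28, -28, 81, 76]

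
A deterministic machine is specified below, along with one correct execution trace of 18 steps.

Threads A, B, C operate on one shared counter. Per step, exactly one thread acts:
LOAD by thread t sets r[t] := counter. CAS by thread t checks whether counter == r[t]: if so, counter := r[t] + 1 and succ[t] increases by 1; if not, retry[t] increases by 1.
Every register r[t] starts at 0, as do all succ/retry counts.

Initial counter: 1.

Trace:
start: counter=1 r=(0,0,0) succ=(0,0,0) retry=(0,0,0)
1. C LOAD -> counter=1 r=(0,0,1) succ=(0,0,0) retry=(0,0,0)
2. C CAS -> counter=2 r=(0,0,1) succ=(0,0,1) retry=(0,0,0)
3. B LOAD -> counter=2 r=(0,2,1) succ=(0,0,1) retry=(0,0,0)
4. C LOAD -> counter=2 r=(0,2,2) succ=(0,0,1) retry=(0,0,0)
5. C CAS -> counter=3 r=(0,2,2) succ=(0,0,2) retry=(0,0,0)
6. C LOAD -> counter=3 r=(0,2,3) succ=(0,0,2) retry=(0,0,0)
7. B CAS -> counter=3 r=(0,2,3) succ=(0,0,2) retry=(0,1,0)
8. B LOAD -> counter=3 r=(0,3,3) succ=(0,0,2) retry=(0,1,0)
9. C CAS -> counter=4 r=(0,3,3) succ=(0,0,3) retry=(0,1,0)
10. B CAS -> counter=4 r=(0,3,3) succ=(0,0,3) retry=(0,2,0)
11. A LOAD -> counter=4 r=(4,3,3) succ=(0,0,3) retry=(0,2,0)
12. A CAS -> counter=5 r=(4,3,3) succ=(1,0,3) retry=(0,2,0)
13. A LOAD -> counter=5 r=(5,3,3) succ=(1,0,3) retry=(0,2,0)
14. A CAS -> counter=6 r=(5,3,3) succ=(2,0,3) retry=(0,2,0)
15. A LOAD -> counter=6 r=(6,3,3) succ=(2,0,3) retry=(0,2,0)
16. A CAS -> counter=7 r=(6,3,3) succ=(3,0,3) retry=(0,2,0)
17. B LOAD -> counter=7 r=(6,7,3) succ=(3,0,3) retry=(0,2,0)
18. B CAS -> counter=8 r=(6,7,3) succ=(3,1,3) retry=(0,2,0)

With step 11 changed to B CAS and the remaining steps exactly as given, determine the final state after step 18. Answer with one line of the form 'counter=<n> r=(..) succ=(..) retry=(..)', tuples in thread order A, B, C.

(re-executing from step 11 with the substitution; state before step 11: counter=4 r=(0,3,3) succ=(0,0,3) retry=(0,2,0))
11. B CAS -> counter=4 r=(0,3,3) succ=(0,0,3) retry=(0,3,0)
12. A CAS -> counter=4 r=(0,3,3) succ=(0,0,3) retry=(1,3,0)
13. A LOAD -> counter=4 r=(4,3,3) succ=(0,0,3) retry=(1,3,0)
14. A CAS -> counter=5 r=(4,3,3) succ=(1,0,3) retry=(1,3,0)
15. A LOAD -> counter=5 r=(5,3,3) succ=(1,0,3) retry=(1,3,0)
16. A CAS -> counter=6 r=(5,3,3) succ=(2,0,3) retry=(1,3,0)
17. B LOAD -> counter=6 r=(5,6,3) succ=(2,0,3) retry=(1,3,0)
18. B CAS -> counter=7 r=(5,6,3) succ=(2,1,3) retry=(1,3,0)

counter=7 r=(5,6,3) succ=(2,1,3) retry=(1,3,0)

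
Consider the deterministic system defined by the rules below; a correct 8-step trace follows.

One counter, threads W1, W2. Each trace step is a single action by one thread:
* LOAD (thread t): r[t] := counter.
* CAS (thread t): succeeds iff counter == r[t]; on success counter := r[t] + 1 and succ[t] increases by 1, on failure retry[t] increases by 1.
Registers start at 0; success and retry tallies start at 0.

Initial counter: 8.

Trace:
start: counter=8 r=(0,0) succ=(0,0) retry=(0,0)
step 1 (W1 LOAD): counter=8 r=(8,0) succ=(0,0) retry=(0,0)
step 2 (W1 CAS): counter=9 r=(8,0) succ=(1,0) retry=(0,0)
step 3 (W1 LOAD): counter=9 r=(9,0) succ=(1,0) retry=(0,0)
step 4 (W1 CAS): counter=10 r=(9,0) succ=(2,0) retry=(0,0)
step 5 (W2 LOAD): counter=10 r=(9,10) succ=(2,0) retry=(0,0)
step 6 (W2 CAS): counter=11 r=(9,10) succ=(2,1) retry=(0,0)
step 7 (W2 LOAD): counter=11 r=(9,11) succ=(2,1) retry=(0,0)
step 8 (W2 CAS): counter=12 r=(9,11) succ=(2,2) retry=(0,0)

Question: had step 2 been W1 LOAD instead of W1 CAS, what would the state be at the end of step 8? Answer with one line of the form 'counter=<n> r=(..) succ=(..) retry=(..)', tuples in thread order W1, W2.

(re-executing from step 2 with the substitution; state before step 2: counter=8 r=(8,0) succ=(0,0) retry=(0,0))
step 2 (W1 LOAD): counter=8 r=(8,0) succ=(0,0) retry=(0,0)
step 3 (W1 LOAD): counter=8 r=(8,0) succ=(0,0) retry=(0,0)
step 4 (W1 CAS): counter=9 r=(8,0) succ=(1,0) retry=(0,0)
step 5 (W2 LOAD): counter=9 r=(8,9) succ=(1,0) retry=(0,0)
step 6 (W2 CAS): counter=10 r=(8,9) succ=(1,1) retry=(0,0)
step 7 (W2 LOAD): counter=10 r=(8,10) succ=(1,1) retry=(0,0)
step 8 (W2 CAS): counter=11 r=(8,10) succ=(1,2) retry=(0,0)

counter=11 r=(8,10) succ=(1,2) retry=(0,0)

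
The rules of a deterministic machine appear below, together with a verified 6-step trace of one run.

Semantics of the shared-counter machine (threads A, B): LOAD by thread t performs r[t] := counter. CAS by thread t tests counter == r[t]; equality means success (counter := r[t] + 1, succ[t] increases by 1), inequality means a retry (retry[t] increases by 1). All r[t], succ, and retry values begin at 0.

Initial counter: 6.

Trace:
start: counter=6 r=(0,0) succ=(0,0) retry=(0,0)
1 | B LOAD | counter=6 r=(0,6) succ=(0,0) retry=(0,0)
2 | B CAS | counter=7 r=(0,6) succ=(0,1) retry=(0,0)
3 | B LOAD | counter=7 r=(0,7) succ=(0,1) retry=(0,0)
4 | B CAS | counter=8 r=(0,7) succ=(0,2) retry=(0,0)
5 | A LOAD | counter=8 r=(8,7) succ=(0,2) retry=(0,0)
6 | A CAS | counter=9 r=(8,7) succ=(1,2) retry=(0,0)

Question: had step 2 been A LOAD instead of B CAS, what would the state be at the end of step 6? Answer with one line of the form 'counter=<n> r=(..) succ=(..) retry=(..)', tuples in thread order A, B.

counter=8 r=(7,6) succ=(1,1) retry=(0,0)

(re-executing from step 2 with the substitution; state before step 2: counter=6 r=(0,6) succ=(0,0) retry=(0,0))
2 | A LOAD | counter=6 r=(6,6) succ=(0,0) retry=(0,0)
3 | B LOAD | counter=6 r=(6,6) succ=(0,0) retry=(0,0)
4 | B CAS | counter=7 r=(6,6) succ=(0,1) retry=(0,0)
5 | A LOAD | counter=7 r=(7,6) succ=(0,1) retry=(0,0)
6 | A CAS | counter=8 r=(7,6) succ=(1,1) retry=(0,0)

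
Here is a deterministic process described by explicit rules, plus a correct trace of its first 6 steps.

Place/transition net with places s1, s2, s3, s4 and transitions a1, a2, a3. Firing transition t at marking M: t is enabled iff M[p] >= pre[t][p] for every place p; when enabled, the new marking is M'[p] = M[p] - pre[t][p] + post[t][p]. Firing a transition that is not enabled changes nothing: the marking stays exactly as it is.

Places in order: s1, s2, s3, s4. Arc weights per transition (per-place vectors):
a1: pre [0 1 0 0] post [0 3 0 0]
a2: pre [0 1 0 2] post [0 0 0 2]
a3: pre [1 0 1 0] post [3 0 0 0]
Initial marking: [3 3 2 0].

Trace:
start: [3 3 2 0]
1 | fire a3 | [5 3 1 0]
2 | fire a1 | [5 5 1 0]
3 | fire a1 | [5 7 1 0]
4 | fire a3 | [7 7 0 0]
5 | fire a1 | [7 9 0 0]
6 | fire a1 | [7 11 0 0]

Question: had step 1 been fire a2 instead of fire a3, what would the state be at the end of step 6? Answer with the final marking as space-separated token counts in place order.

(re-executing from step 1 with the substitution; state before step 1: [3 3 2 0])
1 | fire a2 | [3 3 2 0]
2 | fire a1 | [3 5 2 0]
3 | fire a1 | [3 7 2 0]
4 | fire a3 | [5 7 1 0]
5 | fire a1 | [5 9 1 0]
6 | fire a1 | [5 11 1 0]

5 11 1 0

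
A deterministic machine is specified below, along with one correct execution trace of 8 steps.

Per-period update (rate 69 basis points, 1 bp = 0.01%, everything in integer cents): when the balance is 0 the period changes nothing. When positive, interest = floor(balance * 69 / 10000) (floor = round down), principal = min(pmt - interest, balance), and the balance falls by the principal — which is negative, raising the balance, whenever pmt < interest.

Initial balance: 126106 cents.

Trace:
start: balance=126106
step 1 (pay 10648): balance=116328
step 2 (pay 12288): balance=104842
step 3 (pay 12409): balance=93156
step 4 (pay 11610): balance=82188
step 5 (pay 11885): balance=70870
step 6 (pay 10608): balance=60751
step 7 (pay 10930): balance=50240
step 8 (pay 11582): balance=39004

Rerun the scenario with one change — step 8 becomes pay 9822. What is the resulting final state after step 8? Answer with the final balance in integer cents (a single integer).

40764

(re-executing from step 8 with the substitution; state before step 8: balance=50240)
step 8 (pay 9822): balance=40764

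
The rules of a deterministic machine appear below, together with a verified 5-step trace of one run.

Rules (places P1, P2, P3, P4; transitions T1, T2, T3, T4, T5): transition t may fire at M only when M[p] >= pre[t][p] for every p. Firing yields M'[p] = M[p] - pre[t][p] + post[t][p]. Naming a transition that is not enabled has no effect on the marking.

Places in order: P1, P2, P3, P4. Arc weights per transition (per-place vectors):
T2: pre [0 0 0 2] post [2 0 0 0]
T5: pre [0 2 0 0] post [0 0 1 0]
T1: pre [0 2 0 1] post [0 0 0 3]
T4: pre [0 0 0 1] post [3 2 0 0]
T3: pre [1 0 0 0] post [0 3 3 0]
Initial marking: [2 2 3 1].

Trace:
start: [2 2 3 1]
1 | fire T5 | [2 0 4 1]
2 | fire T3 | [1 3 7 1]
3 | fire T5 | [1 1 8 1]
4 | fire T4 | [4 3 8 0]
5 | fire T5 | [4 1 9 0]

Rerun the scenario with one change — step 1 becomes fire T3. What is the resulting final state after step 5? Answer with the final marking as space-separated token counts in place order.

3 6 11 0

(re-executing from step 1 with the substitution; state before step 1: [2 2 3 1])
1 | fire T3 | [1 5 6 1]
2 | fire T3 | [0 8 9 1]
3 | fire T5 | [0 6 10 1]
4 | fire T4 | [3 8 10 0]
5 | fire T5 | [3 6 11 0]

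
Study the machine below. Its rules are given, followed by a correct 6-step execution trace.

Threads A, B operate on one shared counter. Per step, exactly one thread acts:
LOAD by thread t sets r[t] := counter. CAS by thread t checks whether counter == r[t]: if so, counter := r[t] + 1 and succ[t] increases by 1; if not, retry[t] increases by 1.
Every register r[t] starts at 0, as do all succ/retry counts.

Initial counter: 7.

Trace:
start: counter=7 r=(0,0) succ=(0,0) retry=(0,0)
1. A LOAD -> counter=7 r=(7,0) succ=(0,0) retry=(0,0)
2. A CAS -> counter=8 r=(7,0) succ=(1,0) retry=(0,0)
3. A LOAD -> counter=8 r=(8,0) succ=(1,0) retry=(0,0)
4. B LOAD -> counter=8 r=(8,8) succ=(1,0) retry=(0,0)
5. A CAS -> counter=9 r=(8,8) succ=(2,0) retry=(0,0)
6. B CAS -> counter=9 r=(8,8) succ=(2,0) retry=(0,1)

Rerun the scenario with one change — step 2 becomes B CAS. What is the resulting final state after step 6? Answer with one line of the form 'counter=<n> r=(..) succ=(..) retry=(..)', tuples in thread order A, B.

(re-executing from step 2 with the substitution; state before step 2: counter=7 r=(7,0) succ=(0,0) retry=(0,0))
2. B CAS -> counter=7 r=(7,0) succ=(0,0) retry=(0,1)
3. A LOAD -> counter=7 r=(7,0) succ=(0,0) retry=(0,1)
4. B LOAD -> counter=7 r=(7,7) succ=(0,0) retry=(0,1)
5. A CAS -> counter=8 r=(7,7) succ=(1,0) retry=(0,1)
6. B CAS -> counter=8 r=(7,7) succ=(1,0) retry=(0,2)

counter=8 r=(7,7) succ=(1,0) retry=(0,2)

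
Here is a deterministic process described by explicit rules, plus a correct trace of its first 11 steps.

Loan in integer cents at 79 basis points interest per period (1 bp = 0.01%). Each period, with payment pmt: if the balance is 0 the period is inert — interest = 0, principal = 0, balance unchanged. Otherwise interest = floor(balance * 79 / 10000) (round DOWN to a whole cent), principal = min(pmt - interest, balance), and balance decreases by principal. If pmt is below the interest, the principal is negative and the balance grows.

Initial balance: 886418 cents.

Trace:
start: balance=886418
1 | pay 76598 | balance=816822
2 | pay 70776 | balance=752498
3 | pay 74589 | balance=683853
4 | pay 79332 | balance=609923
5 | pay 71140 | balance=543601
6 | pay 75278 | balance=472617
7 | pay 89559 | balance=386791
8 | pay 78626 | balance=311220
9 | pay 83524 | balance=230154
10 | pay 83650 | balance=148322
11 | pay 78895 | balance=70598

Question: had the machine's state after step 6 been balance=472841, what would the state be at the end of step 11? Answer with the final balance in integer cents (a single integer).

70832

state after step 6 := balance=472841
7 | pay 89559 | balance=387017
8 | pay 78626 | balance=311448
9 | pay 83524 | balance=230384
10 | pay 83650 | balance=148554
11 | pay 78895 | balance=70832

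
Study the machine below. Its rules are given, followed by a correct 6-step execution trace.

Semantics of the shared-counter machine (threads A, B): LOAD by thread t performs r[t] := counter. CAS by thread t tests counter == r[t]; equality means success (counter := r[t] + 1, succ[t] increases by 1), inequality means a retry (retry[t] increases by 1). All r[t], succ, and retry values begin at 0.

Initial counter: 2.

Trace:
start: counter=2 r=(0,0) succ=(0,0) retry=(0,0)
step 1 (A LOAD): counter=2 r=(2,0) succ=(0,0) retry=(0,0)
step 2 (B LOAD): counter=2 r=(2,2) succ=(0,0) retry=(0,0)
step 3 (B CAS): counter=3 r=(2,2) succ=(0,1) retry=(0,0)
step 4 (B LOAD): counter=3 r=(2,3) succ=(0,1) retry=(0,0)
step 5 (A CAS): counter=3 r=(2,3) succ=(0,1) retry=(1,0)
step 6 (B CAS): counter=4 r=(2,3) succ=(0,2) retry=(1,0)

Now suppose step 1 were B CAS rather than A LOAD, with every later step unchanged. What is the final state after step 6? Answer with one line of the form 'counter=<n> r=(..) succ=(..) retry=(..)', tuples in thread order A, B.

counter=4 r=(0,3) succ=(0,2) retry=(1,1)

(re-executing from step 1 with the substitution; state before step 1: counter=2 r=(0,0) succ=(0,0) retry=(0,0))
step 1 (B CAS): counter=2 r=(0,0) succ=(0,0) retry=(0,1)
step 2 (B LOAD): counter=2 r=(0,2) succ=(0,0) retry=(0,1)
step 3 (B CAS): counter=3 r=(0,2) succ=(0,1) retry=(0,1)
step 4 (B LOAD): counter=3 r=(0,3) succ=(0,1) retry=(0,1)
step 5 (A CAS): counter=3 r=(0,3) succ=(0,1) retry=(1,1)
step 6 (B CAS): counter=4 r=(0,3) succ=(0,2) retry=(1,1)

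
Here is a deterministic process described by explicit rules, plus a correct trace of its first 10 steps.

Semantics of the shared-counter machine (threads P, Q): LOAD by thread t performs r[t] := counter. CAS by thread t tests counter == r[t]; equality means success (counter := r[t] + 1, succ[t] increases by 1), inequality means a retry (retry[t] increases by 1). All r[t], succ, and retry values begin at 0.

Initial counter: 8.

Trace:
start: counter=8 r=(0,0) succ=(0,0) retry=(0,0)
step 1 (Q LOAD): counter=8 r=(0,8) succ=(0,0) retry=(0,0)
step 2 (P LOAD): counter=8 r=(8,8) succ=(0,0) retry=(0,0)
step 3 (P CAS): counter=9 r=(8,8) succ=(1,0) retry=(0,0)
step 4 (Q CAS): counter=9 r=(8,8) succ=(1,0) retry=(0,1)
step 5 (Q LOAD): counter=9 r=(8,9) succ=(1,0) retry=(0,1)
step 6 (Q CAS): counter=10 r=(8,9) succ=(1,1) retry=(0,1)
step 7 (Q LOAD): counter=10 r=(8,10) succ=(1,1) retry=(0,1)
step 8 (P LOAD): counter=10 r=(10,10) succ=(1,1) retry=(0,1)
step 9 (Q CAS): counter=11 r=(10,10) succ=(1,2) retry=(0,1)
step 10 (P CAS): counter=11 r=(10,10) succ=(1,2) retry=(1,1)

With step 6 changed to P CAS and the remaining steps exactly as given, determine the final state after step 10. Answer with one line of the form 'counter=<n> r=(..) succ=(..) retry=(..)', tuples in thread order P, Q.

counter=10 r=(9,9) succ=(1,1) retry=(2,1)

(re-executing from step 6 with the substitution; state before step 6: counter=9 r=(8,9) succ=(1,0) retry=(0,1))
step 6 (P CAS): counter=9 r=(8,9) succ=(1,0) retry=(1,1)
step 7 (Q LOAD): counter=9 r=(8,9) succ=(1,0) retry=(1,1)
step 8 (P LOAD): counter=9 r=(9,9) succ=(1,0) retry=(1,1)
step 9 (Q CAS): counter=10 r=(9,9) succ=(1,1) retry=(1,1)
step 10 (P CAS): counter=10 r=(9,9) succ=(1,1) retry=(2,1)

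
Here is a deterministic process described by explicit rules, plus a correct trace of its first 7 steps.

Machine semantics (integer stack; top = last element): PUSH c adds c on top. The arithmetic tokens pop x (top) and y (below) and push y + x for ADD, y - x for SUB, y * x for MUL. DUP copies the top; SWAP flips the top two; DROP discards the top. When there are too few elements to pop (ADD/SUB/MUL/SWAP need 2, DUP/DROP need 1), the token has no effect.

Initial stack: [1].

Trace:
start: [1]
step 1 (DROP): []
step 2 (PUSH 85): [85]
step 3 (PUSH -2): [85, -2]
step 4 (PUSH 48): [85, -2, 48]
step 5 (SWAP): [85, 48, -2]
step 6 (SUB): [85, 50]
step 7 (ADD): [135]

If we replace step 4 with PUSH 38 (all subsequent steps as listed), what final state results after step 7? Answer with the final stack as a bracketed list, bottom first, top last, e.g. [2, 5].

[125]

(re-executing from step 4 with the substitution; state before step 4: [85, -2])
step 4 (PUSH 38): [85, -2, 38]
step 5 (SWAP): [85, 38, -2]
step 6 (SUB): [85, 40]
step 7 (ADD): [125]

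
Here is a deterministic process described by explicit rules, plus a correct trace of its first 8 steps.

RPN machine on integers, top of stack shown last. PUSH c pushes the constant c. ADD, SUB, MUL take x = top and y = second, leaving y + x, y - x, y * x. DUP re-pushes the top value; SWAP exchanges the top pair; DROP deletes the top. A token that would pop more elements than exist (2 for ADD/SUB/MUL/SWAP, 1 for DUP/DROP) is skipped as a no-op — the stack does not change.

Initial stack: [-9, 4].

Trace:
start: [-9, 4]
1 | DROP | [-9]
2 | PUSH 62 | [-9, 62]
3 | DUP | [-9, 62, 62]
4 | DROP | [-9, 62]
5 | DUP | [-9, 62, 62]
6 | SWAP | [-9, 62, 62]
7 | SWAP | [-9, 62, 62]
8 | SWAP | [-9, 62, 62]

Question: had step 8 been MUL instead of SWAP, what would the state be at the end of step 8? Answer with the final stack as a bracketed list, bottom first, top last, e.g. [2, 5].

[-9, 3844]

(re-executing from step 8 with the substitution; state before step 8: [-9, 62, 62])
8 | MUL | [-9, 3844]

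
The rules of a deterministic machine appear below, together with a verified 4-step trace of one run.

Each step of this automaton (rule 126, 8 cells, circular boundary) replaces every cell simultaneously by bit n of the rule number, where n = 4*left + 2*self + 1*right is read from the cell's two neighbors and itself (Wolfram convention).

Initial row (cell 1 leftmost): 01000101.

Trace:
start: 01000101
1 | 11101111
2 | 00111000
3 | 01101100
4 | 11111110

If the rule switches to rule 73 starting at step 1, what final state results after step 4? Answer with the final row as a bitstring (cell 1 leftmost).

(re-executing steps 1..4 under rule 73; state before step 1: 01000101)
1 | 00010000
2 | 11000111
3 | 01010100
4 | 00000001

00000001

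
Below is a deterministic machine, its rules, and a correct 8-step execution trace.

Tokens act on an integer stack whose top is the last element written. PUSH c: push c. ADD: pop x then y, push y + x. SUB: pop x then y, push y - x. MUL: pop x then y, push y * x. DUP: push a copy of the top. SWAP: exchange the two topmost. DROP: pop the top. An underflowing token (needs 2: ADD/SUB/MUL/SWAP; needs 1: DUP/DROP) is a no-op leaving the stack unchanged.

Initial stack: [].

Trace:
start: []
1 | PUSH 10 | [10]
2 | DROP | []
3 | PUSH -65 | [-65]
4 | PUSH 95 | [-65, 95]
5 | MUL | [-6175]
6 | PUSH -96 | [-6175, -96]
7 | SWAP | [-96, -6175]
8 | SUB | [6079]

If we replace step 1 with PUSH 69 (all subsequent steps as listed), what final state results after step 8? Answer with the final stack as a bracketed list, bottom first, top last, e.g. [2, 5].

[6079]

(re-executing from step 1 with the substitution; state before step 1: [])
1 | PUSH 69 | [69]
2 | DROP | []
3 | PUSH -65 | [-65]
4 | PUSH 95 | [-65, 95]
5 | MUL | [-6175]
6 | PUSH -96 | [-6175, -96]
7 | SWAP | [-96, -6175]
8 | SUB | [6079]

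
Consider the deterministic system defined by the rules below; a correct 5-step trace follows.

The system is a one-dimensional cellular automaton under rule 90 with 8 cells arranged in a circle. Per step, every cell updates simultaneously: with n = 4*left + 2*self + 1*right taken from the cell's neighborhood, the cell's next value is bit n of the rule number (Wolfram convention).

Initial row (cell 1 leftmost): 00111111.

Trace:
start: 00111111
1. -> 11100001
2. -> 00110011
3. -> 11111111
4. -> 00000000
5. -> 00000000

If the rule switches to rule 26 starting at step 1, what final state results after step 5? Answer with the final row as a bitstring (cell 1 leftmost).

10100101

(re-executing steps 1..5 under rule 26; state before step 1: 00111111)
1. -> 11100000
2. -> 10010001
3. -> 01101011
4. -> 01000010
5. -> 10100101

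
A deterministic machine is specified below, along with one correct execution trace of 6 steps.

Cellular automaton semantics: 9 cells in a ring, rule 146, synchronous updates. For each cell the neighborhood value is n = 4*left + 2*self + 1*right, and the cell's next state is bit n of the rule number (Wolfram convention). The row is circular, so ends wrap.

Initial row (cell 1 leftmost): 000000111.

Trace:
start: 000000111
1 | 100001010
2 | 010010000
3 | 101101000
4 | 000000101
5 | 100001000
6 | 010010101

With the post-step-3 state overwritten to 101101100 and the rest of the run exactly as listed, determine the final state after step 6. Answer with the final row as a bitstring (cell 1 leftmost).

010001011

state after step 3 := 101101100
4 | 000000011
5 | 100000100
6 | 010001011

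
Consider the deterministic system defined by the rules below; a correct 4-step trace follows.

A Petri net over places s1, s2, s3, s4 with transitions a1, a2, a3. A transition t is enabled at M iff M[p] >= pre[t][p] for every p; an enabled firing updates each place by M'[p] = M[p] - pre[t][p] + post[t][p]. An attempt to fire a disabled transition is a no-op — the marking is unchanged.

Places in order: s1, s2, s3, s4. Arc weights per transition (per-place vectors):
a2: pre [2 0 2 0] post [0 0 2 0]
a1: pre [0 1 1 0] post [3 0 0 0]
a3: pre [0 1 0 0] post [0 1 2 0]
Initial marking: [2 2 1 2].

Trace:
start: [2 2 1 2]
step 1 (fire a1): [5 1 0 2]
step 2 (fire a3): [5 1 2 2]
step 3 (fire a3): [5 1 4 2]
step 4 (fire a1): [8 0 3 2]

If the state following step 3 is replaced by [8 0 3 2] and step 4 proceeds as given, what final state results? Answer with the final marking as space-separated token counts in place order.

8 0 3 2

state after step 3 := [8 0 3 2]
step 4 (fire a1): [8 0 3 2]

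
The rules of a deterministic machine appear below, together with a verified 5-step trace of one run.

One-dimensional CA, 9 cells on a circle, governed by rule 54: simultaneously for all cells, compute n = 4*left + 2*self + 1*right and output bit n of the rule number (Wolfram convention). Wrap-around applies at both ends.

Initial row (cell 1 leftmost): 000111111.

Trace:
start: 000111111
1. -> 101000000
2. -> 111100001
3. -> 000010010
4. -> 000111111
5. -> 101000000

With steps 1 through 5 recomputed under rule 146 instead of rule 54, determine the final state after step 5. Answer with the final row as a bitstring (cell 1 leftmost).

101000000

(re-executing steps 1..5 under rule 146; state before step 1: 000111111)
1. -> 101011110
2. -> 000001100
3. -> 000010010
4. -> 000101101
5. -> 101000000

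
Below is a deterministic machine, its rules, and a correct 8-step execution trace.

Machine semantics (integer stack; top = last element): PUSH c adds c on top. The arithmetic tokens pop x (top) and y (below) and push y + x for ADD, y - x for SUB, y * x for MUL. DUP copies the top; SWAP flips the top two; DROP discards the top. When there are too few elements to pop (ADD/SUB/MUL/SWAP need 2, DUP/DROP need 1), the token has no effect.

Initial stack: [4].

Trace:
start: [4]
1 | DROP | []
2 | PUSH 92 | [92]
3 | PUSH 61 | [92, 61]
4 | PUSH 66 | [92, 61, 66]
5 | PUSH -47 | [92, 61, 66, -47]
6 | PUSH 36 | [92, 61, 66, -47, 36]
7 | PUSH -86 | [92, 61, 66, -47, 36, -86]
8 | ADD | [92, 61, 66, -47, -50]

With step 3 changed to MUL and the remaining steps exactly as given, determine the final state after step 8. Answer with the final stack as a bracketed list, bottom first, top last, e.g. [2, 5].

(re-executing from step 3 with the substitution; state before step 3: [92])
3 | MUL | [92]
4 | PUSH 66 | [92, 66]
5 | PUSH -47 | [92, 66, -47]
6 | PUSH 36 | [92, 66, -47, 36]
7 | PUSH -86 | [92, 66, -47, 36, -86]
8 | ADD | [92, 66, -47, -50]

[92, 66, -47, -50]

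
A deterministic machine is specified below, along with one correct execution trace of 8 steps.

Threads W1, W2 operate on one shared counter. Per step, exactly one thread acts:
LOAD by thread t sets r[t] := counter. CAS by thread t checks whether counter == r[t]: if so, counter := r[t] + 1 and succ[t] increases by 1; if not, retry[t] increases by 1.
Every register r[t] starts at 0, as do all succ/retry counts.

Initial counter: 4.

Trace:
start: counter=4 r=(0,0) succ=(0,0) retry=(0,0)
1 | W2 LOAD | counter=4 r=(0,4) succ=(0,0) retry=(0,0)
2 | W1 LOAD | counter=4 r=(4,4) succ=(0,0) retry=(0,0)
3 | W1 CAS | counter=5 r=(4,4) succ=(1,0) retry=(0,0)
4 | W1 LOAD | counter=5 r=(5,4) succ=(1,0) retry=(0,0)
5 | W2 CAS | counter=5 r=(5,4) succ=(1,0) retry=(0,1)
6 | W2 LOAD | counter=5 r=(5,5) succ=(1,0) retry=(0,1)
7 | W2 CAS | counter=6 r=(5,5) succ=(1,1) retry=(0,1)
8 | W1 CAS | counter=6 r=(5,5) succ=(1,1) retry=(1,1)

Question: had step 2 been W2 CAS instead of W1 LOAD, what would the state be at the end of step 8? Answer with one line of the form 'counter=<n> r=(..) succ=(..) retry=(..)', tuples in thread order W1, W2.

counter=6 r=(5,5) succ=(0,2) retry=(2,1)

(re-executing from step 2 with the substitution; state before step 2: counter=4 r=(0,4) succ=(0,0) retry=(0,0))
2 | W2 CAS | counter=5 r=(0,4) succ=(0,1) retry=(0,0)
3 | W1 CAS | counter=5 r=(0,4) succ=(0,1) retry=(1,0)
4 | W1 LOAD | counter=5 r=(5,4) succ=(0,1) retry=(1,0)
5 | W2 CAS | counter=5 r=(5,4) succ=(0,1) retry=(1,1)
6 | W2 LOAD | counter=5 r=(5,5) succ=(0,1) retry=(1,1)
7 | W2 CAS | counter=6 r=(5,5) succ=(0,2) retry=(1,1)
8 | W1 CAS | counter=6 r=(5,5) succ=(0,2) retry=(2,1)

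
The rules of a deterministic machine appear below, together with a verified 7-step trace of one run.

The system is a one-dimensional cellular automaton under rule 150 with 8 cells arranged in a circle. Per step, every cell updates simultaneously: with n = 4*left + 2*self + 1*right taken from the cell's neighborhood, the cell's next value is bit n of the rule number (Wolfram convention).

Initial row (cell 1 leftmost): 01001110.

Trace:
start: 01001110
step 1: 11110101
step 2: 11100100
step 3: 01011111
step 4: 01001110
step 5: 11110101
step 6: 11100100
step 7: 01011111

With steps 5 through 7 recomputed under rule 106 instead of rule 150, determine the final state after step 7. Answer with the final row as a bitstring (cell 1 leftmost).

01100110

(re-executing steps 5..7 under rule 106; state before step 5: 01001110)
step 5: 10011010
step 6: 00111101
step 7: 01100110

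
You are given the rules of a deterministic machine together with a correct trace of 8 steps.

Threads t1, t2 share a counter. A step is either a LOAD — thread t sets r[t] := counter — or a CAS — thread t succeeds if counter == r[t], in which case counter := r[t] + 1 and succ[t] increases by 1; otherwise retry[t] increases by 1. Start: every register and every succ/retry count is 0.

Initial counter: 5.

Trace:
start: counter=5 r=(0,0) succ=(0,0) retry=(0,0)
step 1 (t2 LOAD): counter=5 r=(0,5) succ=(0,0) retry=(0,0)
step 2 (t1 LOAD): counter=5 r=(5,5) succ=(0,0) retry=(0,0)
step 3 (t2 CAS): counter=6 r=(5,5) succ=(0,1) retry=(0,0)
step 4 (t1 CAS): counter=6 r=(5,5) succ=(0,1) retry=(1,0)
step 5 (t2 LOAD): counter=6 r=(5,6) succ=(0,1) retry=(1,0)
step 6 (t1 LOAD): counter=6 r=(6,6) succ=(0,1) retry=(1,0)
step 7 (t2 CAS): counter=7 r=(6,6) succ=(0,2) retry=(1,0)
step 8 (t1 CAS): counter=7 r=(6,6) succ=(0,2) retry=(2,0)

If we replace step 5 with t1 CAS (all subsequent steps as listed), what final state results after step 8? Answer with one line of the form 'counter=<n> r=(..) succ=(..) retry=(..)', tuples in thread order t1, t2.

(re-executing from step 5 with the substitution; state before step 5: counter=6 r=(5,5) succ=(0,1) retry=(1,0))
step 5 (t1 CAS): counter=6 r=(5,5) succ=(0,1) retry=(2,0)
step 6 (t1 LOAD): counter=6 r=(6,5) succ=(0,1) retry=(2,0)
step 7 (t2 CAS): counter=6 r=(6,5) succ=(0,1) retry=(2,1)
step 8 (t1 CAS): counter=7 r=(6,5) succ=(1,1) retry=(2,1)

counter=7 r=(6,5) succ=(1,1) retry=(2,1)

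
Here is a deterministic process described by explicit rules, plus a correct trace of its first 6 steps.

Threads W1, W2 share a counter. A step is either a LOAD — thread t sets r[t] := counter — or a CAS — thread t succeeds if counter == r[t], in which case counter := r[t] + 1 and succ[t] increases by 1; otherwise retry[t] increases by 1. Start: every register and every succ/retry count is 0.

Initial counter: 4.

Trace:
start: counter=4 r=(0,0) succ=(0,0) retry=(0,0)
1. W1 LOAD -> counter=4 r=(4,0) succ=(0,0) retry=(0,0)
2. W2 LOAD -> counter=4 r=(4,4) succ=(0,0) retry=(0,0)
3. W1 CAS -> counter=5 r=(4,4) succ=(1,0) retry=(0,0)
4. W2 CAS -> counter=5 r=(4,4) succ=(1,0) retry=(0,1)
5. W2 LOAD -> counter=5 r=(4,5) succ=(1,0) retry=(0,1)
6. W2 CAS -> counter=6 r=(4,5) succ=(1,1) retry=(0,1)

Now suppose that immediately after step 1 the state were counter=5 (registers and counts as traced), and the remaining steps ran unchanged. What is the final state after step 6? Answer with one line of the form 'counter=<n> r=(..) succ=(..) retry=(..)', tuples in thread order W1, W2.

state after step 1 := counter=5 r=(4,0) succ=(0,0) retry=(0,0)
2. W2 LOAD -> counter=5 r=(4,5) succ=(0,0) retry=(0,0)
3. W1 CAS -> counter=5 r=(4,5) succ=(0,0) retry=(1,0)
4. W2 CAS -> counter=6 r=(4,5) succ=(0,1) retry=(1,0)
5. W2 LOAD -> counter=6 r=(4,6) succ=(0,1) retry=(1,0)
6. W2 CAS -> counter=7 r=(4,6) succ=(0,2) retry=(1,0)

counter=7 r=(4,6) succ=(0,2) retry=(1,0)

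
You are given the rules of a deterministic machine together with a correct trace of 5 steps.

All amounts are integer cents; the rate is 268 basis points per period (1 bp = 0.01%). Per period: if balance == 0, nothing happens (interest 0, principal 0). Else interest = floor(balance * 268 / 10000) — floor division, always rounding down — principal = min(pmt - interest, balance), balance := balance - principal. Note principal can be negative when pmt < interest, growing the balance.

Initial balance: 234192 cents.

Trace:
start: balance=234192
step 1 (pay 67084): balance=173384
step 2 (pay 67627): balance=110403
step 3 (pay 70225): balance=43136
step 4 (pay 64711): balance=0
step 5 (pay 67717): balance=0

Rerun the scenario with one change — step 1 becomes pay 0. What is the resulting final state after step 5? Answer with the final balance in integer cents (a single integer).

0

(re-executing from step 1 with the substitution; state before step 1: balance=234192)
step 1 (pay 0): balance=240468
step 2 (pay 67627): balance=179285
step 3 (pay 70225): balance=113864
step 4 (pay 64711): balance=52204
step 5 (pay 67717): balance=0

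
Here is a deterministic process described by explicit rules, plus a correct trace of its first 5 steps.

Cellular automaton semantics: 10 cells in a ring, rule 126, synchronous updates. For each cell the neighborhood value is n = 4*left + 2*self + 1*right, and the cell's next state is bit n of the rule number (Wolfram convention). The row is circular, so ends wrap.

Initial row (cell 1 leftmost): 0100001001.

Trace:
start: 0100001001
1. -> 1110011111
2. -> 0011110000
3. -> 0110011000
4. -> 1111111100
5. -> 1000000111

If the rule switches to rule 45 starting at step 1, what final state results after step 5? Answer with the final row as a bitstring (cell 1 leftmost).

0010000111

(re-executing steps 1..5 under rule 45; state before step 1: 0100001001)
1. -> 1101101001
2. -> 0011011001
3. -> 0010110001
4. -> 0011100101
5. -> 0010000111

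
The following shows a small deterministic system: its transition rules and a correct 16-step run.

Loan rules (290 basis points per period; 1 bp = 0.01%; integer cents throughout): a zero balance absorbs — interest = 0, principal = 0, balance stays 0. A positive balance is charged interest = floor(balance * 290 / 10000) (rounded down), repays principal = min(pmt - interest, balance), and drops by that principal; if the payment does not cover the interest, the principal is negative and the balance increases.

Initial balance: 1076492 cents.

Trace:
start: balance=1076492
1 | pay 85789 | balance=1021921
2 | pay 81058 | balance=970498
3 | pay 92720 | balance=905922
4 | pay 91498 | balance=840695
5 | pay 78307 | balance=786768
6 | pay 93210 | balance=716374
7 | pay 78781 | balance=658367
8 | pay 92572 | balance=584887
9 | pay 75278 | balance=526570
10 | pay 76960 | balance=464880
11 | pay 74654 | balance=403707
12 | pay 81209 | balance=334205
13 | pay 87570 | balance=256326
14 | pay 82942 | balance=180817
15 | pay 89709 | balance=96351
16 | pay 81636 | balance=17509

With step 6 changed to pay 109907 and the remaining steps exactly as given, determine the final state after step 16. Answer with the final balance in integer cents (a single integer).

0

(re-executing from step 6 with the substitution; state before step 6: balance=786768)
6 | pay 109907 | balance=699677
7 | pay 78781 | balance=641186
8 | pay 92572 | balance=567208
9 | pay 75278 | balance=508379
10 | pay 76960 | balance=446161
11 | pay 74654 | balance=384445
12 | pay 81209 | balance=314384
13 | pay 87570 | balance=235931
14 | pay 82942 | balance=159830
15 | pay 89709 | balance=74756
16 | pay 81636 | balance=0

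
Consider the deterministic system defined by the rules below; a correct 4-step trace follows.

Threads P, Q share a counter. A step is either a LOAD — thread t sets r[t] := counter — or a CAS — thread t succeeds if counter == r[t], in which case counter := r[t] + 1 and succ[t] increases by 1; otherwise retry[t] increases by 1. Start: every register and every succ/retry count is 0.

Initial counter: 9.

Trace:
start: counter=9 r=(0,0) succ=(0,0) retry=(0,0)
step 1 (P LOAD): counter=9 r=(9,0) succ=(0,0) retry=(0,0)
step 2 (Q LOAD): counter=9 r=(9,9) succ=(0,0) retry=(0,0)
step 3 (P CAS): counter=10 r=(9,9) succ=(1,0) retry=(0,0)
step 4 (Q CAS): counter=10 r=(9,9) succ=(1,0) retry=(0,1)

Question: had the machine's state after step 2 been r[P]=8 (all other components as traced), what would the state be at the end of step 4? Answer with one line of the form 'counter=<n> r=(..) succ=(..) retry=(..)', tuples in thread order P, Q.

state after step 2 := counter=9 r=(8,9) succ=(0,0) retry=(0,0)
step 3 (P CAS): counter=9 r=(8,9) succ=(0,0) retry=(1,0)
step 4 (Q CAS): counter=10 r=(8,9) succ=(0,1) retry=(1,0)

counter=10 r=(8,9) succ=(0,1) retry=(1,0)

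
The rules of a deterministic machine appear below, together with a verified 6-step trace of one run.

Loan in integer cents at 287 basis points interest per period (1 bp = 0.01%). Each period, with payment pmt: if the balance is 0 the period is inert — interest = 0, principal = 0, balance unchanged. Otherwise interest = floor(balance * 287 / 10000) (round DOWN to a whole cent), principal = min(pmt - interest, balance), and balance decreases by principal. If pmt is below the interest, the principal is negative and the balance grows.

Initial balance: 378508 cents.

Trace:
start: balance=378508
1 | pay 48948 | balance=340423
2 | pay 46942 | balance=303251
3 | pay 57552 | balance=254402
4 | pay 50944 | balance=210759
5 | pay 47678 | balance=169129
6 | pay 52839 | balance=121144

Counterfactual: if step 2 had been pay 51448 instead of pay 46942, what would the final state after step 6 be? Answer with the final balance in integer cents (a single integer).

116097

(re-executing from step 2 with the substitution; state before step 2: balance=340423)
2 | pay 51448 | balance=298745
3 | pay 57552 | balance=249766
4 | pay 50944 | balance=205990
5 | pay 47678 | balance=164223
6 | pay 52839 | balance=116097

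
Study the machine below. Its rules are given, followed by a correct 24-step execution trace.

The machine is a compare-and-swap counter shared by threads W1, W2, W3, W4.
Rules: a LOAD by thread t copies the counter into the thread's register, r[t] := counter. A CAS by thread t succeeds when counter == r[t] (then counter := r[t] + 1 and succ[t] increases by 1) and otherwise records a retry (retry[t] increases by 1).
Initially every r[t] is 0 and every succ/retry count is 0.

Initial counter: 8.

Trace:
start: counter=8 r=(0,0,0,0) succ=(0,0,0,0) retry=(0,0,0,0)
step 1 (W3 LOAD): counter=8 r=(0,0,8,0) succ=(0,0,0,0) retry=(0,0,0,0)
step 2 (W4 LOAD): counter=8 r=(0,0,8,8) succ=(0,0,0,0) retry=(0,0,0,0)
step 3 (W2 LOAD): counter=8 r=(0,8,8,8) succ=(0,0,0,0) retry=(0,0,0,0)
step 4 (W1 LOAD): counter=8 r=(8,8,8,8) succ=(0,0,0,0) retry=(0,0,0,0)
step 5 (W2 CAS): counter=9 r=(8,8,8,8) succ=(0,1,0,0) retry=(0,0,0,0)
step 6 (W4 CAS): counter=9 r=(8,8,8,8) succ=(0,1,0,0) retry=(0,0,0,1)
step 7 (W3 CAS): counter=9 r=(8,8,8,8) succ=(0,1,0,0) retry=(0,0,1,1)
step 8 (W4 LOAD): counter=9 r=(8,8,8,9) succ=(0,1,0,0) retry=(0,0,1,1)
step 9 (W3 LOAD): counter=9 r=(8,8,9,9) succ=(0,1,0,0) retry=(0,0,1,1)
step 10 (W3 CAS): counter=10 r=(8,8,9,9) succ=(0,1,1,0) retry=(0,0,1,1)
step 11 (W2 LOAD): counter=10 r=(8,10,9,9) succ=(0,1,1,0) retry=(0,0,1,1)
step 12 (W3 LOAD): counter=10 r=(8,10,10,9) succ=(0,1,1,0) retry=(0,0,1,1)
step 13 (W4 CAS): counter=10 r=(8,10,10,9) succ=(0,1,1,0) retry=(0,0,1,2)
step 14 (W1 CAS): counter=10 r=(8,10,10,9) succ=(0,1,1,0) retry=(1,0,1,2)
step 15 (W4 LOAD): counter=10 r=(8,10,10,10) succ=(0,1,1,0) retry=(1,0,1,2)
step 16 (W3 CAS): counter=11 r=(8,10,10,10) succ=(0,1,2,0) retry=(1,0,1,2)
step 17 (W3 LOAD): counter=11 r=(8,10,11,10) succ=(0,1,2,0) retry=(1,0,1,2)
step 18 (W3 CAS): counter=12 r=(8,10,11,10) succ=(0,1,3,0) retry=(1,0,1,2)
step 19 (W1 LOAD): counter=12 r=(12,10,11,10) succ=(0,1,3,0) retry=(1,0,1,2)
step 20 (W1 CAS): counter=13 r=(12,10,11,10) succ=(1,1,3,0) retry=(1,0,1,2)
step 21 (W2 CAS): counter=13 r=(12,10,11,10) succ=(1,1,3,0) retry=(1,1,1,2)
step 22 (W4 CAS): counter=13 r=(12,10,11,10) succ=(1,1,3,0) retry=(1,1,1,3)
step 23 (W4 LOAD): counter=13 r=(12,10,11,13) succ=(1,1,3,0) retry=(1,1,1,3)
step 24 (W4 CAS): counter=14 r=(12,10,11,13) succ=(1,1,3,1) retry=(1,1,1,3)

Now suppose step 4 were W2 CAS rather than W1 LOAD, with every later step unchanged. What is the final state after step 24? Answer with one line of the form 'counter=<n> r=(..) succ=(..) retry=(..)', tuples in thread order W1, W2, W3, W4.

(re-executing from step 4 with the substitution; state before step 4: counter=8 r=(0,8,8,8) succ=(0,0,0,0) retry=(0,0,0,0))
step 4 (W2 CAS): counter=9 r=(0,8,8,8) succ=(0,1,0,0) retry=(0,0,0,0)
step 5 (W2 CAS): counter=9 r=(0,8,8,8) succ=(0,1,0,0) retry=(0,1,0,0)
step 6 (W4 CAS): counter=9 r=(0,8,8,8) succ=(0,1,0,0) retry=(0,1,0,1)
step 7 (W3 CAS): counter=9 r=(0,8,8,8) succ=(0,1,0,0) retry=(0,1,1,1)
step 8 (W4 LOAD): counter=9 r=(0,8,8,9) succ=(0,1,0,0) retry=(0,1,1,1)
step 9 (W3 LOAD): counter=9 r=(0,8,9,9) succ=(0,1,0,0) retry=(0,1,1,1)
step 10 (W3 CAS): counter=10 r=(0,8,9,9) succ=(0,1,1,0) retry=(0,1,1,1)
step 11 (W2 LOAD): counter=10 r=(0,10,9,9) succ=(0,1,1,0) retry=(0,1,1,1)
step 12 (W3 LOAD): counter=10 r=(0,10,10,9) succ=(0,1,1,0) retry=(0,1,1,1)
step 13 (W4 CAS): counter=10 r=(0,10,10,9) succ=(0,1,1,0) retry=(0,1,1,2)
step 14 (W1 CAS): counter=10 r=(0,10,10,9) succ=(0,1,1,0) retry=(1,1,1,2)
step 15 (W4 LOAD): counter=10 r=(0,10,10,10) succ=(0,1,1,0) retry=(1,1,1,2)
step 16 (W3 CAS): counter=11 r=(0,10,10,10) succ=(0,1,2,0) retry=(1,1,1,2)
step 17 (W3 LOAD): counter=11 r=(0,10,11,10) succ=(0,1,2,0) retry=(1,1,1,2)
step 18 (W3 CAS): counter=12 r=(0,10,11,10) succ=(0,1,3,0) retry=(1,1,1,2)
step 19 (W1 LOAD): counter=12 r=(12,10,11,10) succ=(0,1,3,0) retry=(1,1,1,2)
step 20 (W1 CAS): counter=13 r=(12,10,11,10) succ=(1,1,3,0) retry=(1,1,1,2)
step 21 (W2 CAS): counter=13 r=(12,10,11,10) succ=(1,1,3,0) retry=(1,2,1,2)
step 22 (W4 CAS): counter=13 r=(12,10,11,10) succ=(1,1,3,0) retry=(1,2,1,3)
step 23 (W4 LOAD): counter=13 r=(12,10,11,13) succ=(1,1,3,0) retry=(1,2,1,3)
step 24 (W4 CAS): counter=14 r=(12,10,11,13) succ=(1,1,3,1) retry=(1,2,1,3)

counter=14 r=(12,10,11,13) succ=(1,1,3,1) retry=(1,2,1,3)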